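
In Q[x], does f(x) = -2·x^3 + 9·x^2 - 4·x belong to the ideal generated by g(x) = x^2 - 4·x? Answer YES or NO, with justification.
In Q[x] the ideal (g) consists of all multiples of g, so f ∈ (g) iff g | f, i.e. iff the remainder of f on division by g is 0. Divide f by g (g is monic, so eliminate the leading term of the running remainder at each step):
  leading term -2·x^3: subtract (-2·x)·g(x) = -2·x^3 + 8·x^2, leaving x^2 - 4·x
  leading term x^2: subtract (1)·g(x) = x^2 - 4·x, leaving 0
The remainder is 0, so f(x) = g(x) · h(x) with h(x) = 1 - 2·x. Hence g | f, i.e. f ∈ (g).

Final answer: YES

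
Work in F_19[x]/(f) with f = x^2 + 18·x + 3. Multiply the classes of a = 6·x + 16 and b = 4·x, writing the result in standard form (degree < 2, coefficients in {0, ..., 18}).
a · b ≡ 12·x + 4 (mod f(x))

Multiply as integer polynomials: a · b = 24·x^2 + 64·x. Reducing coefficients mod 19: a · b ≡ 5·x^2 + 7·x. Now divide by f(x) = x^2 + 18·x + 3 in F_19[x], eliminating the leading term at each step:
  leading term 5·x^2: subtract (5)·f(x) = 5·x^2 + 14·x + 15, leaving 12·x + 4 (coefficients mod 19)
The degree is now < 2, so this is the remainder. Hence a · b ≡ 12·x + 4 in F_19[x]/(f).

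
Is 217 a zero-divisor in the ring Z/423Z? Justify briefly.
NO

gcd(217, 423) = 1, so 217 is a unit in Z/423Z (it has a multiplicative inverse). A unit cannot be a zero-divisor: if 217·b ≡ 0 then multiplying both sides by 217^(−1) gives b ≡ 0. So 217 is not a zero-divisor.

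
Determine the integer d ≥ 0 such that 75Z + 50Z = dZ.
In the PID Z, (a, b) is generated by gcd(a, b). Compute gcd(75, 50) with the extended Euclidean algorithm, tracking rows (r, s, t) with s·75 + t·50 = r:
  row A: (75, 1, 0)   [1·75 + 0·50 = 75]
  row B: (50, 0, 1)   [0·75 + 1·50 = 50]
  75 = 1·50 + 25   → row C = row A − 1·row B = (25, 1, −1)   [check: 1·75 − 1·50 = 25]
  50 = 2·25 + 0   → remainder 0, stop. gcd = 25 (last nonzero row C).
So gcd(75, 50) = 25, with Bézout identity 1·75 − 1·50 = 25. Containment (⊇): the Bézout identity exhibits 25 as an element of (75, 50), giving (25) ⊆ (75, 50). Containment (⊆): since 25 | 75 and 25 | 50 (75 = 25·3, 50 = 25·2), every Z-linear combination of 75 and 50 is divisible by 25, so (75, 50) ⊆ (25). Therefore (75, 50) = (25), d = 25.

Final answer: (75, 50) = (25); d = 25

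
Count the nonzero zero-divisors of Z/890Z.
In Z/890Z each nonzero element is either a unit (gcd with 890 is 1) or a zero-divisor (gcd > 1). The number of units is φ(890): factorise 890 = 2 · 5 · 89, so φ(890) = (2 − 1) · (5 − 1) · (89 − 1) = 1 · 4 · 88 = 352. The nonzero elements number 890 − 1 = 889. Hence the nonzero zero-divisors number 889 − 352 = 537.

Final answer: Z/890Z has 537 nonzero zero-divisors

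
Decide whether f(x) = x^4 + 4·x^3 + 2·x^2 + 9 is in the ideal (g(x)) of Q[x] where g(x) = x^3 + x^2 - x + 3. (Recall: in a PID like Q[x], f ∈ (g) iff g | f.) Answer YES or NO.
YES

In Q[x] the ideal (g) consists of all multiples of g, so f ∈ (g) iff g | f, i.e. iff the remainder of f on division by g is 0. Divide f by g (g is monic, so eliminate the leading term of the running remainder at each step):
  leading term x^4: subtract (x)·g(x) = x^4 + x^3 - x^2 + 3·x, leaving 3·x^3 + 3·x^2 - 3·x + 9
  leading term 3·x^3: subtract (3)·g(x) = 3·x^3 + 3·x^2 - 3·x + 9, leaving 0
The remainder is 0, so f(x) = g(x) · h(x) with h(x) = x + 3. Hence g | f, i.e. f ∈ (g).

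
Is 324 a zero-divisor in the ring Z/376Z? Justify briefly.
gcd(324, 376) = 4 > 1, so 324 is not a unit in Z/376Z. In Z/nZ every nonzero non-unit is a zero-divisor: explicitly, take b = 376/gcd = 94 ≠ 0 (mod 376); then 324·94 = 30456 = 81·376, i.e. 324·94 ≡ 0 (mod 376). So 324 is a zero-divisor.

Final answer: YES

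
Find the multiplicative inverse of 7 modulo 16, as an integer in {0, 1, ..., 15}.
7^(−1) ≡ 7 (mod 16)

Apply the extended Euclidean algorithm to (16, 7), tracking rows (r, s, t) with s·16 + t·7 = r. Each division r_prev = q·r_cur + r_new produces the new row as (previous row) − q·(current row):
  row A: (16, 1, 0)   [1·16 + 0·7 = 16]
  row B: (7, 0, 1)   [0·16 + 1·7 = 7]
  16 = 2·7 + 2   → row C = row A − 2·row B = (2, 1, −2)   [check: 1·16 − 2·7 = 2]
  7 = 3·2 + 1   → row D = row B − 3·row C = (1, −3, 7)   [check: −3·16 + 7·7 = 1]
  2 = 2·1 + 0   → remainder 0, stop. gcd = 1 (last nonzero row D).
The gcd is 1, so 7 is invertible mod 16. The last nonzero row gives −3·16 + 7·7 = 1, so t = 7. So 7^(−1) ≡ 7 (mod 16). Verify: 7 · 7 = 49 ≡ 1 (mod 16). ✓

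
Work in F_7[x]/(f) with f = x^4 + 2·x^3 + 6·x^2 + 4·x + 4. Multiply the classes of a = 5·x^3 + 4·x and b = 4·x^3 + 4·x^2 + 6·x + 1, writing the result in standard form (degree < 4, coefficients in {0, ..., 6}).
Multiply as integer polynomials: a · b = 20·x^6 + 20·x^5 + 46·x^4 + 21·x^3 + 24·x^2 + 4·x. Reducing coefficients mod 7: a · b ≡ 6·x^6 + 6·x^5 + 4·x^4 + 3·x^2 + 4·x. Now divide by f(x) = x^4 + 2·x^3 + 6·x^2 + 4·x + 4 in F_7[x], eliminating the leading term at each step:
  leading term 6·x^6: subtract (6·x^2)·f(x) = 6·x^6 + 5·x^5 + x^4 + 3·x^3 + 3·x^2, leaving x^5 + 3·x^4 + 4·x^3 + 4·x (coefficients mod 7)
  leading term x^5: subtract (x)·f(x) = x^5 + 2·x^4 + 6·x^3 + 4·x^2 + 4·x, leaving x^4 + 5·x^3 + 3·x^2 (coefficients mod 7)
  leading term x^4: subtract (1)·f(x) = x^4 + 2·x^3 + 6·x^2 + 4·x + 4, leaving 3·x^3 + 4·x^2 + 3·x + 3 (coefficients mod 7)
The degree is now < 4, so this is the remainder. Hence a · b ≡ 3·x^3 + 4·x^2 + 3·x + 3 in F_7[x]/(f).

Final answer: a · b ≡ 3·x^3 + 4·x^2 + 3·x + 3 (mod f(x))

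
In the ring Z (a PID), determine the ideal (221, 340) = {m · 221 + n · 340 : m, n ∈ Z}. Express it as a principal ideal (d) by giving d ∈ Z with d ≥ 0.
(221, 340) = (17); d = 17

In the PID Z, (a, b) is generated by gcd(a, b). Compute gcd(340, 221) with the extended Euclidean algorithm, tracking rows (r, s, t) with s·340 + t·221 = r:
  row A: (340, 1, 0)   [1·340 + 0·221 = 340]
  row B: (221, 0, 1)   [0·340 + 1·221 = 221]
  340 = 1·221 + 119   → row C = row A − 1·row B = (119, 1, −1)   [check: 1·340 − 1·221 = 119]
  221 = 1·119 + 102   → row D = row B − 1·row C = (102, −1, 2)   [check: −1·340 + 2·221 = 102]
  119 = 1·102 + 17   → row E = row C − 1·row D = (17, 2, −3)   [check: 2·340 − 3·221 = 17]
  102 = 6·17 + 0   → remainder 0, stop. gcd = 17 (last nonzero row E).
So gcd(221, 340) = 17, with Bézout identity 2·340 − 3·221 = 17. Containment (⊇): the Bézout identity exhibits 17 as an element of (221, 340), giving (17) ⊆ (221, 340). Containment (⊆): since 17 | 221 and 17 | 340 (221 = 17·13, 340 = 17·20), every Z-linear combination of 221 and 340 is divisible by 17, so (221, 340) ⊆ (17). Therefore (221, 340) = (17), d = 17.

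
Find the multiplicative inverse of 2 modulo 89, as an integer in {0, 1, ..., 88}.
2^(−1) ≡ 45 (mod 89)

Apply the extended Euclidean algorithm to (89, 2), tracking rows (r, s, t) with s·89 + t·2 = r. Each division r_prev = q·r_cur + r_new produces the new row as (previous row) − q·(current row):
  row A: (89, 1, 0)   [1·89 + 0·2 = 89]
  row B: (2, 0, 1)   [0·89 + 1·2 = 2]
  89 = 44·2 + 1   → row C = row A − 44·row B = (1, 1, −44)   [check: 1·89 − 44·2 = 1]
  2 = 2·1 + 0   → remainder 0, stop. gcd = 1 (last nonzero row C).
The gcd is 1, so 2 is invertible mod 89. The last nonzero row gives 1·89 − 44·2 = 1, so t = −44. So 2^(−1) ≡ −44 ≡ 45 (mod 89). Verify: 2 · 45 = 90 ≡ 1 (mod 89). ✓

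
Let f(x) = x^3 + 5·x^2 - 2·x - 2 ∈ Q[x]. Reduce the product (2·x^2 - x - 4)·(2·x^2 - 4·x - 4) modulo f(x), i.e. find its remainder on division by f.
First multiply in Q[x] without reducing: a · b = 4·x^4 - 10·x^3 - 12·x^2 + 20·x + 16. Now divide by f(x) = x^3 + 5·x^2 - 2·x - 2, eliminating the leading term at each step:
  leading term 4·x^4: subtract (4·x)·f(x) = 4·x^4 + 20·x^3 - 8·x^2 - 8·x, leaving -30·x^3 - 4·x^2 + 28·x + 16
  leading term -30·x^3: subtract (-30)·f(x) = -30·x^3 - 150·x^2 + 60·x + 60, leaving 146·x^2 - 32·x - 44
The degree is now < 3, so this is the remainder. Hence a · b ≡ 146·x^2 - 32·x - 44 in Q[x]/(f).

Final answer: a · b ≡ 146·x^2 - 32·x - 44 (mod f(x))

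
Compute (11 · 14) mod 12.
10

Reduce the factors first: 14 ≡ 2 (mod 12), so 11 · 14 ≡ 11 · 2 (mod 12). 11 · 2 = 22. Dividing by 12: 22 = 1·12 + 10. So (11 · 14) mod 12 = 10.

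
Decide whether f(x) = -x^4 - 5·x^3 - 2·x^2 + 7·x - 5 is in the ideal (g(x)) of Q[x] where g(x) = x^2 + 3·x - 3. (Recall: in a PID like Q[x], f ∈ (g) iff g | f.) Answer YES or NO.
NO

In Q[x] the ideal (g) consists of all multiples of g, so f ∈ (g) iff g | f, i.e. iff the remainder of f on division by g is 0. Divide f by g (g is monic, so eliminate the leading term of the running remainder at each step):
  leading term -x^4: subtract (-x^2)·g(x) = -x^4 - 3·x^3 + 3·x^2, leaving -2·x^3 - 5·x^2 + 7·x - 5
  leading term -2·x^3: subtract (-2·x)·g(x) = -2·x^3 - 6·x^2 + 6·x, leaving x^2 + x - 5
  leading term x^2: subtract (1)·g(x) = x^2 + 3·x - 3, leaving -2·x - 2
The remainder r(x) = -2·x - 2 ≠ 0 (and deg r < deg g), so g ∤ f, i.e. f ∉ (g).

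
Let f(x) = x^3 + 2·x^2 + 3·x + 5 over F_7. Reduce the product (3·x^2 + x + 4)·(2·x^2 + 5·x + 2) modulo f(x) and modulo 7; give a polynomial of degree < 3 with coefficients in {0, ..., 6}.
a · b ≡ 5·x^2 + 5·x + 4 (mod f(x))

Multiply as integer polynomials: a · b = 6·x^4 + 17·x^3 + 19·x^2 + 22·x + 8. Reducing coefficients mod 7: a · b ≡ 6·x^4 + 3·x^3 + 5·x^2 + x + 1. Now divide by f(x) = x^3 + 2·x^2 + 3·x + 5 in F_7[x], eliminating the leading term at each step:
  leading term 6·x^4: subtract (6·x)·f(x) = 6·x^4 + 5·x^3 + 4·x^2 + 2·x, leaving 5·x^3 + x^2 + 6·x + 1 (coefficients mod 7)
  leading term 5·x^3: subtract (5)·f(x) = 5·x^3 + 3·x^2 + x + 4, leaving 5·x^2 + 5·x + 4 (coefficients mod 7)
The degree is now < 3, so this is the remainder. Hence a · b ≡ 5·x^2 + 5·x + 4 in F_7[x]/(f).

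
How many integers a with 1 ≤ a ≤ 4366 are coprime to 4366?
The number of a ∈ {1, ..., 4366} with gcd(a, 4366) = 1 is by definition Euler's totient φ(4366). φ is multiplicative, with φ(p^e) = p^e − p^(e−1). Factorise 4366 = 2 · 37 · 59. Then
  φ(4366) = (2 − 1) · (37 − 1) · (59 − 1) = 1 · 36 · 58 = 2088.
So there are 2088 such integers.

Final answer: 2088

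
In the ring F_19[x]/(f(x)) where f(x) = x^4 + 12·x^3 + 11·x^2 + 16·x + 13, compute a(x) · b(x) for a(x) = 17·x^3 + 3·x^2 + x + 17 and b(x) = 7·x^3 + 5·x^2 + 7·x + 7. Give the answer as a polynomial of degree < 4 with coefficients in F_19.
Multiply as integer polynomials: a · b = 119·x^6 + 106·x^5 + 141·x^4 + 264·x^3 + 113·x^2 + 126·x + 119. Reducing coefficients mod 19: a · b ≡ 5·x^6 + 11·x^5 + 8·x^4 + 17·x^3 + 18·x^2 + 12·x + 5. Now divide by f(x) = x^4 + 12·x^3 + 11·x^2 + 16·x + 13 in F_19[x], eliminating the leading term at each step:
  leading term 5·x^6: subtract (5·x^2)·f(x) = 5·x^6 + 3·x^5 + 17·x^4 + 4·x^3 + 8·x^2, leaving 8·x^5 + 10·x^4 + 13·x^3 + 10·x^2 + 12·x + 5 (coefficients mod 19)
  leading term 8·x^5: subtract (8·x)·f(x) = 8·x^5 + x^4 + 12·x^3 + 14·x^2 + 9·x, leaving 9·x^4 + x^3 + 15·x^2 + 3·x + 5 (coefficients mod 19)
  leading term 9·x^4: subtract (9)·f(x) = 9·x^4 + 13·x^3 + 4·x^2 + 11·x + 3, leaving 7·x^3 + 11·x^2 + 11·x + 2 (coefficients mod 19)
The degree is now < 4, so this is the remainder. Hence a · b ≡ 7·x^3 + 11·x^2 + 11·x + 2 in F_19[x]/(f).

Final answer: a · b ≡ 7·x^3 + 11·x^2 + 11·x + 2 (mod f(x))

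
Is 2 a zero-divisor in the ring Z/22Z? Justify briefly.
YES

gcd(2, 22) = 2 > 1, so 2 is not a unit in Z/22Z. In Z/nZ every nonzero non-unit is a zero-divisor: explicitly, take b = 22/gcd = 11 ≠ 0 (mod 22); then 2·11 = 22 = 1·22, i.e. 2·11 ≡ 0 (mod 22). So 2 is a zero-divisor.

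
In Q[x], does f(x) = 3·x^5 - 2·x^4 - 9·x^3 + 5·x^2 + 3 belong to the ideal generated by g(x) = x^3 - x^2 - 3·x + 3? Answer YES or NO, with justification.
YES

In Q[x] the ideal (g) consists of all multiples of g, so f ∈ (g) iff g | f, i.e. iff the remainder of f on division by g is 0. Divide f by g (g is monic, so eliminate the leading term of the running remainder at each step):
  leading term 3·x^5: subtract (3·x^2)·g(x) = 3·x^5 - 3·x^4 - 9·x^3 + 9·x^2, leaving x^4 - 4·x^2 + 3
  leading term x^4: subtract (x)·g(x) = x^4 - x^3 - 3·x^2 + 3·x, leaving x^3 - x^2 - 3·x + 3
  leading term x^3: subtract (1)·g(x) = x^3 - x^2 - 3·x + 3, leaving 0
The remainder is 0, so f(x) = g(x) · h(x) with h(x) = 3·x^2 + x + 1. Hence g | f, i.e. f ∈ (g).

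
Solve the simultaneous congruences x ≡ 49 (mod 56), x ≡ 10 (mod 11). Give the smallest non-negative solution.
The moduli 56, 11 are pairwise coprime, so by the CRT there is a unique solution mod 56·11 = 616.
Solve by successive substitution. Start with x ≡ 49 (mod 56).
  Combine with x ≡ 10 (mod 11): write x = 49 + 56·t and require 49 + 56·t ≡ 10 (mod 11), i.e. 56·t ≡ 10 − 49 ≡ 5 (mod 11). Since 56^(−1) ≡ 1 (mod 11) (56 ≡ 1 (mod 11)), t ≡ 1·5 ≡ 5 (mod 11). So x ≡ 49 + 56·5 = 329 (mod 616).
Unique solution in [0, 616): x = 329.

Final answer: x ≡ 329 (mod 616); the representative in [0, 616) is 329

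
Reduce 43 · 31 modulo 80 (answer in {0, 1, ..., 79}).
Both factors are already reduced mod 80. 43 · 31 = 1333. Dividing by 80: 1333 = 16·80 + 53. So (43 · 31) mod 80 = 53.

Final answer: 53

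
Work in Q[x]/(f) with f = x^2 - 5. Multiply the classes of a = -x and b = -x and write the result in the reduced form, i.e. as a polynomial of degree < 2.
a · b ≡ 5 (mod f(x))

First multiply in Q[x] without reducing: a · b = x^2. Now divide by f(x) = x^2 - 5, eliminating the leading term at each step:
  leading term x^2: subtract (1)·f(x) = x^2 - 5, leaving 5
The degree is now < 2, so this is the remainder. Hence a · b ≡ 5 in Q[x]/(f).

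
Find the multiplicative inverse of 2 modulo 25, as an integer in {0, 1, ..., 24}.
Apply the extended Euclidean algorithm to (25, 2), tracking rows (r, s, t) with s·25 + t·2 = r. Each division r_prev = q·r_cur + r_new produces the new row as (previous row) − q·(current row):
  row A: (25, 1, 0)   [1·25 + 0·2 = 25]
  row B: (2, 0, 1)   [0·25 + 1·2 = 2]
  25 = 12·2 + 1   → row C = row A − 12·row B = (1, 1, −12)   [check: 1·25 − 12·2 = 1]
  2 = 2·1 + 0   → remainder 0, stop. gcd = 1 (last nonzero row C).
The gcd is 1, so 2 is invertible mod 25. The last nonzero row gives 1·25 − 12·2 = 1, so t = −12. So 2^(−1) ≡ −12 ≡ 13 (mod 25). Verify: 2 · 13 = 26 ≡ 1 (mod 25). ✓

Final answer: 2^(−1) ≡ 13 (mod 25)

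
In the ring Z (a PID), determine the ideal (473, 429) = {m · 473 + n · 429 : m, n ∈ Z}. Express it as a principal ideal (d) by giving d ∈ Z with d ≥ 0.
(473, 429) = (11); d = 11

In the PID Z, (a, b) is generated by gcd(a, b). Compute gcd(473, 429) with the extended Euclidean algorithm, tracking rows (r, s, t) with s·473 + t·429 = r:
  row A: (473, 1, 0)   [1·473 + 0·429 = 473]
  row B: (429, 0, 1)   [0·473 + 1·429 = 429]
  473 = 1·429 + 44   → row C = row A − 1·row B = (44, 1, −1)   [check: 1·473 − 1·429 = 44]
  429 = 9·44 + 33   → row D = row B − 9·row C = (33, −9, 10)   [check: −9·473 + 10·429 = 33]
  44 = 1·33 + 11   → row E = row C − 1·row D = (11, 10, −11)   [check: 10·473 − 11·429 = 11]
  33 = 3·11 + 0   → remainder 0, stop. gcd = 11 (last nonzero row E).
So gcd(473, 429) = 11, with Bézout identity 10·473 − 11·429 = 11. Containment (⊇): the Bézout identity exhibits 11 as an element of (473, 429), giving (11) ⊆ (473, 429). Containment (⊆): since 11 | 473 and 11 | 429 (473 = 11·43, 429 = 11·39), every Z-linear combination of 473 and 429 is divisible by 11, so (473, 429) ⊆ (11). Therefore (473, 429) = (11), d = 11.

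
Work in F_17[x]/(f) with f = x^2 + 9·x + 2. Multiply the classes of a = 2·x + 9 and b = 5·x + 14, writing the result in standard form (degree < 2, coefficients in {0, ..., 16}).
Multiply as integer polynomials: a · b = 10·x^2 + 73·x + 126. Reducing coefficients mod 17: a · b ≡ 10·x^2 + 5·x + 7. Now divide by f(x) = x^2 + 9·x + 2 in F_17[x], eliminating the leading term at each step:
  leading term 10·x^2: subtract (10)·f(x) = 10·x^2 + 5·x + 3, leaving 4 (coefficients mod 17)
The degree is now < 2, so this is the remainder. Hence a · b ≡ 4 in F_17[x]/(f).

Final answer: a · b ≡ 4 (mod f(x))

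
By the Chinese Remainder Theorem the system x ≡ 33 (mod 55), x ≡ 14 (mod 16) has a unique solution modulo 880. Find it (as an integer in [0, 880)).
The moduli 55, 16 are pairwise coprime, so by the CRT there is a unique solution mod 55·16 = 880.
Solve by successive substitution. Start with x ≡ 33 (mod 55).
  Combine with x ≡ 14 (mod 16): write x = 33 + 55·t and require 33 + 55·t ≡ 14 (mod 16), i.e. 55·t ≡ 14 − 33 ≡ 13 (mod 16). Since 55^(−1) ≡ 7 (mod 16) (55 ≡ 7 (mod 16)), t ≡ 7·13 ≡ 11 (mod 16). So x ≡ 33 + 55·11 = 638 (mod 880).
Unique solution in [0, 880): x = 638.

Final answer: x ≡ 638 (mod 880); the representative in [0, 880) is 638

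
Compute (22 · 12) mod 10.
Reduce the factors first: 22 ≡ 2, 12 ≡ 2 (mod 10), so 22 · 12 ≡ 2 · 2 (mod 10). 2 · 2 = 4. Dividing by 10: 4 = 0·10 + 4. So (22 · 12) mod 10 = 4.

Final answer: 4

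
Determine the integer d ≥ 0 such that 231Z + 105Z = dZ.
In the PID Z, (a, b) is generated by gcd(a, b). Compute gcd(231, 105) with the extended Euclidean algorithm, tracking rows (r, s, t) with s·231 + t·105 = r:
  row A: (231, 1, 0)   [1·231 + 0·105 = 231]
  row B: (105, 0, 1)   [0·231 + 1·105 = 105]
  231 = 2·105 + 21   → row C = row A − 2·row B = (21, 1, −2)   [check: 1·231 − 2·105 = 21]
  105 = 5·21 + 0   → remainder 0, stop. gcd = 21 (last nonzero row C).
So gcd(231, 105) = 21, with Bézout identity 1·231 − 2·105 = 21. Containment (⊇): the Bézout identity exhibits 21 as an element of (231, 105), giving (21) ⊆ (231, 105). Containment (⊆): since 21 | 231 and 21 | 105 (231 = 21·11, 105 = 21·5), every Z-linear combination of 231 and 105 is divisible by 21, so (231, 105) ⊆ (21). Therefore (231, 105) = (21), d = 21.

Final answer: (231, 105) = (21); d = 21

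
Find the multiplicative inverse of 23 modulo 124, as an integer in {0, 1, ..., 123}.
Apply the extended Euclidean algorithm to (124, 23), tracking rows (r, s, t) with s·124 + t·23 = r. Each division r_prev = q·r_cur + r_new produces the new row as (previous row) − q·(current row):
  row A: (124, 1, 0)   [1·124 + 0·23 = 124]
  row B: (23, 0, 1)   [0·124 + 1·23 = 23]
  124 = 5·23 + 9   → row C = row A − 5·row B = (9, 1, −5)   [check: 1·124 − 5·23 = 9]
  23 = 2·9 + 5   → row D = row B − 2·row C = (5, −2, 11)   [check: −2·124 + 11·23 = 5]
  9 = 1·5 + 4   → row E = row C − 1·row D = (4, 3, −16)   [check: 3·124 − 16·23 = 4]
  5 = 1·4 + 1   → row F = row D − 1·row E = (1, −5, 27)   [check: −5·124 + 27·23 = 1]
  4 = 4·1 + 0   → remainder 0, stop. gcd = 1 (last nonzero row F).
The gcd is 1, so 23 is invertible mod 124. The last nonzero row gives −5·124 + 27·23 = 1, so t = 27. So 23^(−1) ≡ 27 (mod 124). Verify: 23 · 27 = 621 ≡ 1 (mod 124). ✓

Final answer: 23^(−1) ≡ 27 (mod 124)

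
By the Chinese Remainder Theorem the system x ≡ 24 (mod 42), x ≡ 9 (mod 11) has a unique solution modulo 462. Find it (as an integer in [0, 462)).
The moduli 42, 11 are pairwise coprime, so by the CRT there is a unique solution mod 42·11 = 462.
Solve by successive substitution. Start with x ≡ 24 (mod 42).
  Combine with x ≡ 9 (mod 11): write x = 24 + 42·t and require 24 + 42·t ≡ 9 (mod 11), i.e. 42·t ≡ 9 − 24 ≡ 7 (mod 11). Since 42^(−1) ≡ 5 (mod 11) (42 ≡ 9 (mod 11)), t ≡ 5·7 ≡ 2 (mod 11). So x ≡ 24 + 42·2 = 108 (mod 462).
Unique solution in [0, 462): x = 108.

Final answer: x ≡ 108 (mod 462); the representative in [0, 462) is 108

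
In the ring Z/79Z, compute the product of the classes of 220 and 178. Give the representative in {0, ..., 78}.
55

Reduce the factors first: 220 ≡ 62, 178 ≡ 20 (mod 79), so 220 · 178 ≡ 62 · 20 (mod 79). 62 · 20 = 1240. Dividing by 79: 1240 = 15·79 + 55. So (220 · 178) mod 79 = 55.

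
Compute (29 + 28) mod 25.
Reduce the summands first: 29 ≡ 4, 28 ≡ 3 (mod 25), so 29 + 28 ≡ 4 + 3 (mod 25). 4 + 3 = 7; 7 = 0·25 + 7, so (29 + 28) mod 25 = 7.

Final answer: 7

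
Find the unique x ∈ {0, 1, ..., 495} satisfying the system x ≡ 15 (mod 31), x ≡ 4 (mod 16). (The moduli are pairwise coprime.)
The moduli 31, 16 are pairwise coprime, so by the CRT there is a unique solution mod 31·16 = 496.
Solve by successive substitution. Start with x ≡ 15 (mod 31).
  Combine with x ≡ 4 (mod 16): write x = 15 + 31·t and require 15 + 31·t ≡ 4 (mod 16), i.e. 31·t ≡ 4 − 15 ≡ 5 (mod 16). Since 31^(−1) ≡ 15 (mod 16) (31 ≡ 15 (mod 16)), t ≡ 15·5 ≡ 11 (mod 16). So x ≡ 15 + 31·11 = 356 (mod 496).
Unique solution in [0, 496): x = 356.

Final answer: x ≡ 356 (mod 496); the representative in [0, 496) is 356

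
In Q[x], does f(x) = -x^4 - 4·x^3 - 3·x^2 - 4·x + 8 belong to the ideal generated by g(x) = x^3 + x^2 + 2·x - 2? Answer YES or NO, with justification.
In Q[x] the ideal (g) consists of all multiples of g, so f ∈ (g) iff g | f, i.e. iff the remainder of f on division by g is 0. Divide f by g (g is monic, so eliminate the leading term of the running remainder at each step):
  leading term -x^4: subtract (-x)·g(x) = -x^4 - x^3 - 2·x^2 + 2·x, leaving -3·x^3 - x^2 - 6·x + 8
  leading term -3·x^3: subtract (-3)·g(x) = -3·x^3 - 3·x^2 - 6·x + 6, leaving 2·x^2 + 2
The remainder r(x) = 2·x^2 + 2 ≠ 0 (and deg r < deg g), so g ∤ f, i.e. f ∉ (g).

Final answer: NO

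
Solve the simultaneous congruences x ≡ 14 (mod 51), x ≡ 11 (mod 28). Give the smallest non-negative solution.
The moduli 51, 28 are pairwise coprime, so by the CRT there is a unique solution mod 51·28 = 1428.
Solve by successive substitution. Start with x ≡ 14 (mod 51).
  Combine with x ≡ 11 (mod 28): write x = 14 + 51·t and require 14 + 51·t ≡ 11 (mod 28), i.e. 51·t ≡ 11 − 14 ≡ 25 (mod 28). Since 51^(−1) ≡ 11 (mod 28) (51 ≡ 23 (mod 28)), t ≡ 11·25 ≡ 23 (mod 28). So x ≡ 14 + 51·23 = 1187 (mod 1428).
Unique solution in [0, 1428): x = 1187.

Final answer: x ≡ 1187 (mod 1428); the representative in [0, 1428) is 1187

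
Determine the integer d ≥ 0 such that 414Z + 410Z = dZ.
(414, 410) = (2); d = 2

In the PID Z, (a, b) is generated by gcd(a, b). Compute gcd(414, 410) with the extended Euclidean algorithm, tracking rows (r, s, t) with s·414 + t·410 = r:
  row A: (414, 1, 0)   [1·414 + 0·410 = 414]
  row B: (410, 0, 1)   [0·414 + 1·410 = 410]
  414 = 1·410 + 4   → row C = row A − 1·row B = (4, 1, −1)   [check: 1·414 − 1·410 = 4]
  410 = 102·4 + 2   → row D = row B − 102·row C = (2, −102, 103)   [check: −102·414 + 103·410 = 2]
  4 = 2·2 + 0   → remainder 0, stop. gcd = 2 (last nonzero row D).
So gcd(414, 410) = 2, with Bézout identity −102·414 + 103·410 = 2. Containment (⊇): the Bézout identity exhibits 2 as an element of (414, 410), giving (2) ⊆ (414, 410). Containment (⊆): since 2 | 414 and 2 | 410 (414 = 2·207, 410 = 2·205), every Z-linear combination of 414 and 410 is divisible by 2, so (414, 410) ⊆ (2). Therefore (414, 410) = (2), d = 2.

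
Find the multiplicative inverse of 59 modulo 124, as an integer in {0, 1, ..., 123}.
59^(−1) ≡ 103 (mod 124)

Apply the extended Euclidean algorithm to (124, 59), tracking rows (r, s, t) with s·124 + t·59 = r. Each division r_prev = q·r_cur + r_new produces the new row as (previous row) − q·(current row):
  row A: (124, 1, 0)   [1·124 + 0·59 = 124]
  row B: (59, 0, 1)   [0·124 + 1·59 = 59]
  124 = 2·59 + 6   → row C = row A − 2·row B = (6, 1, −2)   [check: 1·124 − 2·59 = 6]
  59 = 9·6 + 5   → row D = row B − 9·row C = (5, −9, 19)   [check: −9·124 + 19·59 = 5]
  6 = 1·5 + 1   → row E = row C − 1·row D = (1, 10, −21)   [check: 10·124 − 21·59 = 1]
  5 = 5·1 + 0   → remainder 0, stop. gcd = 1 (last nonzero row E).
The gcd is 1, so 59 is invertible mod 124. The last nonzero row gives 10·124 − 21·59 = 1, so t = −21. So 59^(−1) ≡ −21 ≡ 103 (mod 124). Verify: 59 · 103 = 6077 ≡ 1 (mod 124). ✓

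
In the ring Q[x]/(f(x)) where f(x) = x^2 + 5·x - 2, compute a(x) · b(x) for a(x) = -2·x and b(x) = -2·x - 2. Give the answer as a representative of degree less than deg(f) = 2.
a · b ≡ 8 - 16·x (mod f(x))

First multiply in Q[x] without reducing: a · b = 4·x^2 + 4·x. Now divide by f(x) = x^2 + 5·x - 2, eliminating the leading term at each step:
  leading term 4·x^2: subtract (4)·f(x) = 4·x^2 + 20·x - 8, leaving 8 - 16·x
The degree is now < 2, so this is the remainder. Hence a · b ≡ 8 - 16·x in Q[x]/(f).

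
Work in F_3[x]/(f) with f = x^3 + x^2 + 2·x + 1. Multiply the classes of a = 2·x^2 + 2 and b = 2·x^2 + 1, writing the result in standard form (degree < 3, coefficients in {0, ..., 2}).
Multiply as integer polynomials: a · b = 4·x^4 + 6·x^2 + 2. Reducing coefficients mod 3: a · b ≡ x^4 + 2. Now divide by f(x) = x^3 + x^2 + 2·x + 1 in F_3[x], eliminating the leading term at each step:
  leading term x^4: subtract (x)·f(x) = x^4 + x^3 + 2·x^2 + x, leaving 2·x^3 + x^2 + 2·x + 2 (coefficients mod 3)
  leading term 2·x^3: subtract (2)·f(x) = 2·x^3 + 2·x^2 + x + 2, leaving 2·x^2 + x (coefficients mod 3)
The degree is now < 3, so this is the remainder. Hence a · b ≡ 2·x^2 + x in F_3[x]/(f).

Final answer: a · b ≡ 2·x^2 + x (mod f(x))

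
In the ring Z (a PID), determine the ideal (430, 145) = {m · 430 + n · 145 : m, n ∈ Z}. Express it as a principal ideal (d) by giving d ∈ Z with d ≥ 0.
(430, 145) = (5); d = 5

In the PID Z, (a, b) is generated by gcd(a, b). Compute gcd(430, 145) with the extended Euclidean algorithm, tracking rows (r, s, t) with s·430 + t·145 = r:
  row A: (430, 1, 0)   [1·430 + 0·145 = 430]
  row B: (145, 0, 1)   [0·430 + 1·145 = 145]
  430 = 2·145 + 140   → row C = row A − 2·row B = (140, 1, −2)   [check: 1·430 − 2·145 = 140]
  145 = 1·140 + 5   → row D = row B − 1·row C = (5, −1, 3)   [check: −1·430 + 3·145 = 5]
  140 = 28·5 + 0   → remainder 0, stop. gcd = 5 (last nonzero row D).
So gcd(430, 145) = 5, with Bézout identity −1·430 + 3·145 = 5. Containment (⊇): the Bézout identity exhibits 5 as an element of (430, 145), giving (5) ⊆ (430, 145). Containment (⊆): since 5 | 430 and 5 | 145 (430 = 5·86, 145 = 5·29), every Z-linear combination of 430 and 145 is divisible by 5, so (430, 145) ⊆ (5). Therefore (430, 145) = (5), d = 5.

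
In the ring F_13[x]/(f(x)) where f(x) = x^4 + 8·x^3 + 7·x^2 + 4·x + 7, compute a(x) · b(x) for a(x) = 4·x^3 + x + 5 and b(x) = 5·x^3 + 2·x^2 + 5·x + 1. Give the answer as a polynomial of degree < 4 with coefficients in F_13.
Multiply as integer polynomials: a · b = 20·x^6 + 8·x^5 + 25·x^4 + 31·x^3 + 15·x^2 + 26·x + 5. Reducing coefficients mod 13: a · b ≡ 7·x^6 + 8·x^5 + 12·x^4 + 5·x^3 + 2·x^2 + 5. Now divide by f(x) = x^4 + 8·x^3 + 7·x^2 + 4·x + 7 in F_13[x], eliminating the leading term at each step:
  leading term 7·x^6: subtract (7·x^2)·f(x) = 7·x^6 + 4·x^5 + 10·x^4 + 2·x^3 + 10·x^2, leaving 4·x^5 + 2·x^4 + 3·x^3 + 5·x^2 + 5 (coefficients mod 13)
  leading term 4·x^5: subtract (4·x)·f(x) = 4·x^5 + 6·x^4 + 2·x^3 + 3·x^2 + 2·x, leaving 9·x^4 + x^3 + 2·x^2 + 11·x + 5 (coefficients mod 13)
  leading term 9·x^4: subtract (9)·f(x) = 9·x^4 + 7·x^3 + 11·x^2 + 10·x + 11, leaving 7·x^3 + 4·x^2 + x + 7 (coefficients mod 13)
The degree is now < 4, so this is the remainder. Hence a · b ≡ 7·x^3 + 4·x^2 + x + 7 in F_13[x]/(f).

Final answer: a · b ≡ 7·x^3 + 4·x^2 + x + 7 (mod f(x))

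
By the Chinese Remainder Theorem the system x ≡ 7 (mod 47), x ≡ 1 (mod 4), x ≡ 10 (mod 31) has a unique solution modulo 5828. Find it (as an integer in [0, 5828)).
The moduli 47, 4, 31 are pairwise coprime, so by the CRT there is a unique solution mod 47·4·31 = 5828.
Solve by successive substitution. Start with x ≡ 7 (mod 47).
  Combine with x ≡ 1 (mod 4): write x = 7 + 47·t and require 7 + 47·t ≡ 1 (mod 4), i.e. 47·t ≡ 1 − 7 ≡ 2 (mod 4). Since 47^(−1) ≡ 3 (mod 4) (47 ≡ 3 (mod 4)), t ≡ 3·2 ≡ 2 (mod 4). So x ≡ 7 + 47·2 = 101 (mod 188).
  Combine with x ≡ 10 (mod 31): write x = 101 + 188·t and require 101 + 188·t ≡ 10 (mod 31), i.e. 188·t ≡ 10 − 101 ≡ 2 (mod 31). Since 188^(−1) ≡ 16 (mod 31) (188 ≡ 2 (mod 31)), t ≡ 16·2 ≡ 1 (mod 31). So x ≡ 101 + 188·1 = 289 (mod 5828).
Unique solution in [0, 5828): x = 289.

Final answer: x ≡ 289 (mod 5828); the representative in [0, 5828) is 289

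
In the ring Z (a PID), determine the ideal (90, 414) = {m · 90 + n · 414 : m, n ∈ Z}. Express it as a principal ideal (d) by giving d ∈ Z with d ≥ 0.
(90, 414) = (18); d = 18

In the PID Z, (a, b) is generated by gcd(a, b). Compute gcd(414, 90) with the extended Euclidean algorithm, tracking rows (r, s, t) with s·414 + t·90 = r:
  row A: (414, 1, 0)   [1·414 + 0·90 = 414]
  row B: (90, 0, 1)   [0·414 + 1·90 = 90]
  414 = 4·90 + 54   → row C = row A − 4·row B = (54, 1, −4)   [check: 1·414 − 4·90 = 54]
  90 = 1·54 + 36   → row D = row B − 1·row C = (36, −1, 5)   [check: −1·414 + 5·90 = 36]
  54 = 1·36 + 18   → row E = row C − 1·row D = (18, 2, −9)   [check: 2·414 − 9·90 = 18]
  36 = 2·18 + 0   → remainder 0, stop. gcd = 18 (last nonzero row E).
So gcd(90, 414) = 18, with Bézout identity 2·414 − 9·90 = 18. Containment (⊇): the Bézout identity exhibits 18 as an element of (90, 414), giving (18) ⊆ (90, 414). Containment (⊆): since 18 | 90 and 18 | 414 (90 = 18·5, 414 = 18·23), every Z-linear combination of 90 and 414 is divisible by 18, so (90, 414) ⊆ (18). Therefore (90, 414) = (18), d = 18.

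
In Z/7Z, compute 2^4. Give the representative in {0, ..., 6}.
Use repeated squaring. Binary(4) = 100. Walk through the bits of the exponent 4 left-to-right: at each bit after the leading one, square the running value, then multiply by 2 if the bit is 1 (always reducing mod 7):
  bit 1 = 1 (leading): start with 2.
  bit 2 = 0: square 2^2 = 4 (mod 7).
  bit 3 = 0: square 4^2 = 16 ≡ 2 (mod 7).
Final value: 2^4 ≡ 2 (mod 7).

Final answer: 2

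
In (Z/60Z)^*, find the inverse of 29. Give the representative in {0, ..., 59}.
Apply the extended Euclidean algorithm to (60, 29), tracking rows (r, s, t) with s·60 + t·29 = r. Each division r_prev = q·r_cur + r_new produces the new row as (previous row) − q·(current row):
  row A: (60, 1, 0)   [1·60 + 0·29 = 60]
  row B: (29, 0, 1)   [0·60 + 1·29 = 29]
  60 = 2·29 + 2   → row C = row A − 2·row B = (2, 1, −2)   [check: 1·60 − 2·29 = 2]
  29 = 14·2 + 1   → row D = row B − 14·row C = (1, −14, 29)   [check: −14·60 + 29·29 = 1]
  2 = 2·1 + 0   → remainder 0, stop. gcd = 1 (last nonzero row D).
The gcd is 1, so 29 is invertible mod 60. The last nonzero row gives −14·60 + 29·29 = 1, so t = 29. So 29^(−1) ≡ 29 (mod 60). Verify: 29 · 29 = 841 ≡ 1 (mod 60). ✓

Final answer: 29^(−1) ≡ 29 (mod 60)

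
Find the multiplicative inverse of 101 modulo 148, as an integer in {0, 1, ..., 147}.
101^(−1) ≡ 85 (mod 148)

Apply the extended Euclidean algorithm to (148, 101), tracking rows (r, s, t) with s·148 + t·101 = r. Each division r_prev = q·r_cur + r_new produces the new row as (previous row) − q·(current row):
  row A: (148, 1, 0)   [1·148 + 0·101 = 148]
  row B: (101, 0, 1)   [0·148 + 1·101 = 101]
  148 = 1·101 + 47   → row C = row A − 1·row B = (47, 1, −1)   [check: 1·148 − 1·101 = 47]
  101 = 2·47 + 7   → row D = row B − 2·row C = (7, −2, 3)   [check: −2·148 + 3·101 = 7]
  47 = 6·7 + 5   → row E = row C − 6·row D = (5, 13, −19)   [check: 13·148 − 19·101 = 5]
  7 = 1·5 + 2   → row F = row D − 1·row E = (2, −15, 22)   [check: −15·148 + 22·101 = 2]
  5 = 2·2 + 1   → row G = row E − 2·row F = (1, 43, −63)   [check: 43·148 − 63·101 = 1]
  2 = 2·1 + 0   → remainder 0, stop. gcd = 1 (last nonzero row G).
The gcd is 1, so 101 is invertible mod 148. The last nonzero row gives 43·148 − 63·101 = 1, so t = −63. So 101^(−1) ≡ −63 ≡ 85 (mod 148). Verify: 101 · 85 = 8585 ≡ 1 (mod 148). ✓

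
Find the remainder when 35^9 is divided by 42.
35

Use repeated squaring. Binary(9) = 1001. Walk through the bits of the exponent 9 left-to-right: at each bit after the leading one, square the running value, then multiply by 35 if the bit is 1 (always reducing mod 42):
  bit 1 = 1 (leading): start with 35.
  bit 2 = 0: square 35^2 = 1225 ≡ 7 (mod 42).
  bit 3 = 0: square 7^2 = 49 ≡ 7 (mod 42).
  bit 4 = 1: square 7^2 = 49 ≡ 7; bit is 1, so multiply 7·35 = 245 ≡ 35 (mod 42).
Final value: 35^9 ≡ 35 (mod 42).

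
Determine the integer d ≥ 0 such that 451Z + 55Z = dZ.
In the PID Z, (a, b) is generated by gcd(a, b). Compute gcd(451, 55) with the extended Euclidean algorithm, tracking rows (r, s, t) with s·451 + t·55 = r:
  row A: (451, 1, 0)   [1·451 + 0·55 = 451]
  row B: (55, 0, 1)   [0·451 + 1·55 = 55]
  451 = 8·55 + 11   → row C = row A − 8·row B = (11, 1, −8)   [check: 1·451 − 8·55 = 11]
  55 = 5·11 + 0   → remainder 0, stop. gcd = 11 (last nonzero row C).
So gcd(451, 55) = 11, with Bézout identity 1·451 − 8·55 = 11. Containment (⊇): the Bézout identity exhibits 11 as an element of (451, 55), giving (11) ⊆ (451, 55). Containment (⊆): since 11 | 451 and 11 | 55 (451 = 11·41, 55 = 11·5), every Z-linear combination of 451 and 55 is divisible by 11, so (451, 55) ⊆ (11). Therefore (451, 55) = (11), d = 11.

Final answer: (451, 55) = (11); d = 11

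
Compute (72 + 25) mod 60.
37

Reduce the summands first: 72 ≡ 12 (mod 60), so 72 + 25 ≡ 12 + 25 (mod 60). 12 + 25 = 37; 37 = 0·60 + 37, so (72 + 25) mod 60 = 37.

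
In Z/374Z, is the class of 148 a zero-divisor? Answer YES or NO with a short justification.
YES

gcd(148, 374) = 2 > 1, so 148 is not a unit in Z/374Z. In Z/nZ every nonzero non-unit is a zero-divisor: explicitly, take b = 374/gcd = 187 ≠ 0 (mod 374); then 148·187 = 27676 = 74·374, i.e. 148·187 ≡ 0 (mod 374). So 148 is a zero-divisor.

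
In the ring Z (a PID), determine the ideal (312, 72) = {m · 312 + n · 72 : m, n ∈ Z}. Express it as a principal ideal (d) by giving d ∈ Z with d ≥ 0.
(312, 72) = (24); d = 24

In the PID Z, (a, b) is generated by gcd(a, b). Compute gcd(312, 72) with the extended Euclidean algorithm, tracking rows (r, s, t) with s·312 + t·72 = r:
  row A: (312, 1, 0)   [1·312 + 0·72 = 312]
  row B: (72, 0, 1)   [0·312 + 1·72 = 72]
  312 = 4·72 + 24   → row C = row A − 4·row B = (24, 1, −4)   [check: 1·312 − 4·72 = 24]
  72 = 3·24 + 0   → remainder 0, stop. gcd = 24 (last nonzero row C).
So gcd(312, 72) = 24, with Bézout identity 1·312 − 4·72 = 24. Containment (⊇): the Bézout identity exhibits 24 as an element of (312, 72), giving (24) ⊆ (312, 72). Containment (⊆): since 24 | 312 and 24 | 72 (312 = 24·13, 72 = 24·3), every Z-linear combination of 312 and 72 is divisible by 24, so (312, 72) ⊆ (24). Therefore (312, 72) = (24), d = 24.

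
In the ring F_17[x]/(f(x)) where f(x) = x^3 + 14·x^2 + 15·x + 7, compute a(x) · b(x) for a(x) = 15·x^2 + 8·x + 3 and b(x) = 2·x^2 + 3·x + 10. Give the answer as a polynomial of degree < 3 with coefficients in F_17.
a · b ≡ 13·x^2 + 11·x + 10 (mod f(x))

Multiply as integer polynomials: a · b = 30·x^4 + 61·x^3 + 180·x^2 + 89·x + 30. Reducing coefficients mod 17: a · b ≡ 13·x^4 + 10·x^3 + 10·x^2 + 4·x + 13. Now divide by f(x) = x^3 + 14·x^2 + 15·x + 7 in F_17[x], eliminating the leading term at each step:
  leading term 13·x^4: subtract (13·x)·f(x) = 13·x^4 + 12·x^3 + 8·x^2 + 6·x, leaving 15·x^3 + 2·x^2 + 15·x + 13 (coefficients mod 17)
  leading term 15·x^3: subtract (15)·f(x) = 15·x^3 + 6·x^2 + 4·x + 3, leaving 13·x^2 + 11·x + 10 (coefficients mod 17)
The degree is now < 3, so this is the remainder. Hence a · b ≡ 13·x^2 + 11·x + 10 in F_17[x]/(f).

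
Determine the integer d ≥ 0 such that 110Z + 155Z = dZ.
In the PID Z, (a, b) is generated by gcd(a, b). Compute gcd(155, 110) with the extended Euclidean algorithm, tracking rows (r, s, t) with s·155 + t·110 = r:
  row A: (155, 1, 0)   [1·155 + 0·110 = 155]
  row B: (110, 0, 1)   [0·155 + 1·110 = 110]
  155 = 1·110 + 45   → row C = row A − 1·row B = (45, 1, −1)   [check: 1·155 − 1·110 = 45]
  110 = 2·45 + 20   → row D = row B − 2·row C = (20, −2, 3)   [check: −2·155 + 3·110 = 20]
  45 = 2·20 + 5   → row E = row C − 2·row D = (5, 5, −7)   [check: 5·155 − 7·110 = 5]
  20 = 4·5 + 0   → remainder 0, stop. gcd = 5 (last nonzero row E).
So gcd(110, 155) = 5, with Bézout identity 5·155 − 7·110 = 5. Containment (⊇): the Bézout identity exhibits 5 as an element of (110, 155), giving (5) ⊆ (110, 155). Containment (⊆): since 5 | 110 and 5 | 155 (110 = 5·22, 155 = 5·31), every Z-linear combination of 110 and 155 is divisible by 5, so (110, 155) ⊆ (5). Therefore (110, 155) = (5), d = 5.

Final answer: (110, 155) = (5); d = 5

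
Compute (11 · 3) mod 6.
Reduce the factors first: 11 ≡ 5 (mod 6), so 11 · 3 ≡ 5 · 3 (mod 6). 5 · 3 = 15. Dividing by 6: 15 = 2·6 + 3. So (11 · 3) mod 6 = 3.

Final answer: 3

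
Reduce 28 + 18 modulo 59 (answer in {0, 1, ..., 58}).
46

Both summands are already reduced mod 59. 28 + 18 = 46; 46 = 0·59 + 46, so (28 + 18) mod 59 = 46.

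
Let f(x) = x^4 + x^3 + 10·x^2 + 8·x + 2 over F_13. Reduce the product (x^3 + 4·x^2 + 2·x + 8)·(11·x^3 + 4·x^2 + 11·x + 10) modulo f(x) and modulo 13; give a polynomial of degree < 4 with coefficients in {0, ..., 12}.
a · b ≡ 11·x^3 + 2·x^2 + 12·x + 3 (mod f(x))

Multiply as integer polynomials: a · b = 11·x^6 + 48·x^5 + 49·x^4 + 150·x^3 + 94·x^2 + 108·x + 80. Reducing coefficients mod 13: a · b ≡ 11·x^6 + 9·x^5 + 10·x^4 + 7·x^3 + 3·x^2 + 4·x + 2. Now divide by f(x) = x^4 + x^3 + 10·x^2 + 8·x + 2 in F_13[x], eliminating the leading term at each step:
  leading term 11·x^6: subtract (11·x^2)·f(x) = 11·x^6 + 11·x^5 + 6·x^4 + 10·x^3 + 9·x^2, leaving 11·x^5 + 4·x^4 + 10·x^3 + 7·x^2 + 4·x + 2 (coefficients mod 13)
  leading term 11·x^5: subtract (11·x)·f(x) = 11·x^5 + 11·x^4 + 6·x^3 + 10·x^2 + 9·x, leaving 6·x^4 + 4·x^3 + 10·x^2 + 8·x + 2 (coefficients mod 13)
  leading term 6·x^4: subtract (6)·f(x) = 6·x^4 + 6·x^3 + 8·x^2 + 9·x + 12, leaving 11·x^3 + 2·x^2 + 12·x + 3 (coefficients mod 13)
The degree is now < 4, so this is the remainder. Hence a · b ≡ 11·x^3 + 2·x^2 + 12·x + 3 in F_13[x]/(f).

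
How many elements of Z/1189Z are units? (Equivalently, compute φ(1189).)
Z/1189Z has φ(1189) = 1120 units

An element a ∈ Z/1189Z is a unit iff gcd(a, 1189) = 1, so the number of units is φ(1189). φ is multiplicative, with φ(p^e) = p^e − p^(e−1). Factorise 1189 = 29 · 41. Then
  φ(1189) = (29 − 1) · (41 − 1) = 28 · 40 = 1120.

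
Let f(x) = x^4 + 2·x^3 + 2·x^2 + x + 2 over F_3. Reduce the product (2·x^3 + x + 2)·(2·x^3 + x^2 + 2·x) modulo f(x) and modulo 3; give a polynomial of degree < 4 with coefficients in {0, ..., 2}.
Multiply as integer polynomials: a · b = 4·x^6 + 2·x^5 + 6·x^4 + 5·x^3 + 4·x^2 + 4·x. Reducing coefficients mod 3: a · b ≡ x^6 + 2·x^5 + 2·x^3 + x^2 + x. Now divide by f(x) = x^4 + 2·x^3 + 2·x^2 + x + 2 in F_3[x], eliminating the leading term at each step:
  leading term x^6: subtract (x^2)·f(x) = x^6 + 2·x^5 + 2·x^4 + x^3 + 2·x^2, leaving x^4 + x^3 + 2·x^2 + x (coefficients mod 3)
  leading term x^4: subtract (1)·f(x) = x^4 + 2·x^3 + 2·x^2 + x + 2, leaving 2·x^3 + 1 (coefficients mod 3)
The degree is now < 4, so this is the remainder. Hence a · b ≡ 2·x^3 + 1 in F_3[x]/(f).

Final answer: a · b ≡ 2·x^3 + 1 (mod f(x))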